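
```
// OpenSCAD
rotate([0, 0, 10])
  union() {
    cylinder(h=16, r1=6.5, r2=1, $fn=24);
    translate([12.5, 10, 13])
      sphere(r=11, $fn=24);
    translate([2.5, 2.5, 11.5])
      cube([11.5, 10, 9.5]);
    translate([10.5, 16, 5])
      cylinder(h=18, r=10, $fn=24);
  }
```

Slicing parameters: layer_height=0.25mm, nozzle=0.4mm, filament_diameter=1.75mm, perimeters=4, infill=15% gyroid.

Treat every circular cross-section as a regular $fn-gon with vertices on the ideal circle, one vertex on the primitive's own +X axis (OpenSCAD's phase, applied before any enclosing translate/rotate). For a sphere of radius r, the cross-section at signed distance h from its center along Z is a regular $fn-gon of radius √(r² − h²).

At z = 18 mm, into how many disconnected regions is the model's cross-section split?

At z = 18 mm: the cone is not intersected at this z (z outside [0, 16]); the r=11 sphere at (12.5, 10) slices to a regular 24-gon of circumradius 9.798 (√(r²−h²) with h=5 from center); the cube at (2.5, 2.5) (footprint 11.5×10) is included at this height; the r=10 cylinder at (10.5, 16) contributes a regular 24-gon of circumradius 10; Combining (union): the regions partially overlap (shared area 286.99 mm²), so overlapping operands fuse into one piece — 1 connected region; (whole slice rotated 10° about Z — lengths, areas and connectivity unchanged). The result has 1 disconnected region.

1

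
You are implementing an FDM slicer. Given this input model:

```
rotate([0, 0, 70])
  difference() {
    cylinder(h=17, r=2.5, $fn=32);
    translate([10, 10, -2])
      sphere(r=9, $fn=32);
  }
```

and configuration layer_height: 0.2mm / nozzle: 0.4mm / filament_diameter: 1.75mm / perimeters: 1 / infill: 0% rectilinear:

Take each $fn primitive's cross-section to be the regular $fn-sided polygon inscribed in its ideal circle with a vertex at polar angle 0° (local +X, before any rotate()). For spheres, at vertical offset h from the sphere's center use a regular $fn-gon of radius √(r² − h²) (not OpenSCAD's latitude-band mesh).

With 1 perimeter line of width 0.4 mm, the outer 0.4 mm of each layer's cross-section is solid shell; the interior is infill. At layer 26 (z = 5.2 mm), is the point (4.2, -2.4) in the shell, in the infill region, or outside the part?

outside

At z = 5.2 mm: the cylinder: section is a regular 32-gon, circumradius r=2.5; the sphere at (10, 10): section is a regular 32-gon, circumradius = √(r²−h²) = √(9²−7.2²) = 5.400; After the difference (first − rest): starting from the r=2.5 cylinder, the r=9 sphere at (10, 10) misses the remaining region (no effect) — 1 connected region; (whole slice rotated 70° about Z — lengths, areas and connectivity unchanged). Overall, the cross-section is a single solid region. Undo the 70° rotation: the query point maps to (-0.819, -4.768) in the un-rotated model frame. The nearest boundary edge runs (-0.00, -2.50)→(-0.49, -2.45); distance from the point to it = 2.34 mm. The point is not inside any of the regions above, so it lies outside the cross-section (2.34 mm from the nearest boundary).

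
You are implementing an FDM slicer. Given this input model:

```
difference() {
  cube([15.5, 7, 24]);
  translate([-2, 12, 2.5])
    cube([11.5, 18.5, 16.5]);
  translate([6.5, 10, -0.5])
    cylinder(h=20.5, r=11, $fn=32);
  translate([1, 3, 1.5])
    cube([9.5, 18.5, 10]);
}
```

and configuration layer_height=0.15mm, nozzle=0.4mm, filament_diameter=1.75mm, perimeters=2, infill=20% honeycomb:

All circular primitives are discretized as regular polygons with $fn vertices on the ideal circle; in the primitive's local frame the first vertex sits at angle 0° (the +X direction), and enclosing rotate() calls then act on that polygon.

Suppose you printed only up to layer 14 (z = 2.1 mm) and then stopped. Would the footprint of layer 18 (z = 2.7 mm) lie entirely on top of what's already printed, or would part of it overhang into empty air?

entirely on top

Compare the two slices. At z = 2.1: the cube (footprint 15.5×7) is included at this height (area 108.50 mm²); the cube at (-2, 12) is absent (z outside [2.5, 19]); the r=11 cylinder at (6.5, 10) contributes a regular 32-gon of circumradius 11 (area = (32/2)·11.000²·sin(360°/32) = 377.69 mm²); the 9.5×18.5 cube at (1, 3) contributes its full rectangle (area 175.75 mm²); After the difference (first − rest): starting from the 15.5×7 cube (108.50 mm²), the r=11 cylinder at (6.5, 10) partially overlaps it — only the 100.55 mm² overlap (of its 377.69 mm²) is removed, clipping the outline; the 9.5×18.5 cube at (1, 3) misses the remaining region (no effect) — area = 7.95 mm². At z = 2.7: the cube (footprint 15.5×7) is included at this height (area 108.50 mm²); the 11.5×18.5 cube at (-2, 12) contributes its full rectangle (area 212.75 mm²); the cylinder at (6.5, 10): section is a regular 32-gon, circumradius r=11 (area = (32/2)·11.000²·sin(360°/32) = 377.69 mm²); the 9.5×18.5 cube at (1, 3) contributes its full rectangle (area 175.75 mm²); After the difference (first − rest): starting from the 15.5×7 cube (108.50 mm²), the 11.5×18.5 cube at (-2, 12) misses the remaining region (no effect); the r=11 cylinder at (6.5, 10) partially overlaps it — only the 100.55 mm² overlap (of its 377.69 mm²) is removed, clipping the outline; the 9.5×18.5 cube at (1, 3) misses the remaining region (no effect) — area = 7.95 mm². Checking containment: the cross-section at z = 2.7 is a subset of the cross-section at z = 2.1.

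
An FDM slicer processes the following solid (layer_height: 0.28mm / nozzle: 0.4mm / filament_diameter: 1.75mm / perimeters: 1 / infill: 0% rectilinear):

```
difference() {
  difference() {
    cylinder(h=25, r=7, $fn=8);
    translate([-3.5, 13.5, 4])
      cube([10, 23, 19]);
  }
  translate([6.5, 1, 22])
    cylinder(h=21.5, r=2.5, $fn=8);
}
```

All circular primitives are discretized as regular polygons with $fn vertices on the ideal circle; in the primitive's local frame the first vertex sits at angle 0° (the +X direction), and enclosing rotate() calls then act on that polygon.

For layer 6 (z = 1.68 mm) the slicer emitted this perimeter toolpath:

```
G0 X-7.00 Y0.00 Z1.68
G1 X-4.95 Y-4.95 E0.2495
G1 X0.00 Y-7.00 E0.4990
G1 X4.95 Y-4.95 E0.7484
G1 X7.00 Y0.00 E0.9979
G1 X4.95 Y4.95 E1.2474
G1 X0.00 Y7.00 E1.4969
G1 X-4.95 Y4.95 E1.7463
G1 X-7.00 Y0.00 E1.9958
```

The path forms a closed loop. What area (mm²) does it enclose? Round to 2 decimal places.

Apply the shoelace formula to the sequence of (X, Y) vertices; enclosed area = 138.60 mm².

138.60 mm²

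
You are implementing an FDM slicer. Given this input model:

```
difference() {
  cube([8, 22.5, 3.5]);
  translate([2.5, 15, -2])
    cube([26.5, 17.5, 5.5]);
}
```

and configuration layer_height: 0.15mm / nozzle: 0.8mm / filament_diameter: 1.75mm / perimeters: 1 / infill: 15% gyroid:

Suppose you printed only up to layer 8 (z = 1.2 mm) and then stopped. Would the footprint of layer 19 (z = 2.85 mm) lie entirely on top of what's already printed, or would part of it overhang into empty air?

Compare the two slices. At z = 1.2: the cube is present — its section is the full 8×22.5 rectangle (area 180.00 mm²); the 26.5×17.5 cube at (2.5, 15) contributes its full rectangle (area 463.75 mm²); Taking the first minus the rest: starting from the 8×22.5 cube (180.00 mm²), the 26.5×17.5 cube at (2.5, 15) partially overlaps it — only the 41.25 mm² overlap (of its 463.75 mm²) is removed, clipping the outline — area = 138.75 mm². At z = 2.85: the cube is present — its section is the full 8×22.5 rectangle (area 180.00 mm²); the 26.5×17.5 cube at (2.5, 15) contributes its full rectangle (area 463.75 mm²); Taking the first minus the rest: starting from the 8×22.5 cube (180.00 mm²), the 26.5×17.5 cube at (2.5, 15) partially overlaps it — only the 41.25 mm² overlap (of its 463.75 mm²) is removed, clipping the outline — area = 138.75 mm². Checking containment: the cross-section at z = 2.85 is a subset of the cross-section at z = 1.2.

entirely on top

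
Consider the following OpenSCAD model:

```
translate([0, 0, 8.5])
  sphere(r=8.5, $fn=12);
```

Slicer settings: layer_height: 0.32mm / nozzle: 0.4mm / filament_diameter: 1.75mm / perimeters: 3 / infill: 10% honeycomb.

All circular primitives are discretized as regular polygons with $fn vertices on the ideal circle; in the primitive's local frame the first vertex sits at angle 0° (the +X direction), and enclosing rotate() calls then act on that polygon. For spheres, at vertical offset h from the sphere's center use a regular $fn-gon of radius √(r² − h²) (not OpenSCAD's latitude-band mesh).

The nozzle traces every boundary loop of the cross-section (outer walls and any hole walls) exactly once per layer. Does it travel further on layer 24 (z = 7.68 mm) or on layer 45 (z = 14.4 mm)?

layer 24 (z = 7.68 mm)

Layer 24 (z = 7.68): the sphere: section is a regular 12-gon, circumradius = √(r²−h²) = √(8.5²−0.82²) = 8.460 (perimeter = 2·12·8.460·sin(180°/12) = 52.55 mm). So its perimeter = 52.55 mm. Layer 45 (z = 14.4): the r=8.5 sphere contributes a regular 12-gon of circumradius √(8.5²−5.9²) = 6.119 (perimeter = 2·12·6.119·sin(180°/12) = 38.01 mm). So its perimeter = 38.01 mm. Layer 24 is larger (52.55 vs 38.01 mm).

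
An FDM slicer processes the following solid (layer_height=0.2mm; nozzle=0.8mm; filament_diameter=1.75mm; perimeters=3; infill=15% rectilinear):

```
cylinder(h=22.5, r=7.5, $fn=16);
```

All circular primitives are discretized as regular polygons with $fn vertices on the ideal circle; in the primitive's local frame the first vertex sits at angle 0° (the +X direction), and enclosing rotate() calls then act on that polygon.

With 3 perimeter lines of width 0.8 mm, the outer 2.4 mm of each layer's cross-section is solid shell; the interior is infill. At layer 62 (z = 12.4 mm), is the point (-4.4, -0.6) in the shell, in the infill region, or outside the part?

At z = 12.4 mm: the cylinder: section is a regular 16-gon, circumradius r=7.5. Overall, the cross-section is a single solid region. The nearest boundary edge runs (-7.50, 0.00)→(-6.93, -2.87); distance from the point to it = 2.92 mm. The point is inside the cross-section and 2.92 mm from the nearest boundary — more than the 2.4 mm shell width (3 × 0.8), so it's in the infill interior.

infill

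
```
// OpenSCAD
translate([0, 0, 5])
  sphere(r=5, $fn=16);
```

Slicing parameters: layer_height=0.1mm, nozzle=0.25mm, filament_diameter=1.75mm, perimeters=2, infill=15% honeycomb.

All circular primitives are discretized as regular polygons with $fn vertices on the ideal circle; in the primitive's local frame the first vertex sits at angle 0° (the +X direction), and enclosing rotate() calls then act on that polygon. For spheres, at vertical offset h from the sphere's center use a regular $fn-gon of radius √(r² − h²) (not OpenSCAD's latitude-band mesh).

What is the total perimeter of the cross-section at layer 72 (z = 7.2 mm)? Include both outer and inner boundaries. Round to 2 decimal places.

At z = 7.2 mm: the r=5 sphere slices to a regular 16-gon of circumradius 4.490 (√(r²−h²) with h=2.2 from center) (perimeter = 2·16·4.490·sin(180°/16) = 28.03 mm). Overall, the cross-section is a single solid region. Total boundary length (outer) = 28.03 mm.

28.03 mm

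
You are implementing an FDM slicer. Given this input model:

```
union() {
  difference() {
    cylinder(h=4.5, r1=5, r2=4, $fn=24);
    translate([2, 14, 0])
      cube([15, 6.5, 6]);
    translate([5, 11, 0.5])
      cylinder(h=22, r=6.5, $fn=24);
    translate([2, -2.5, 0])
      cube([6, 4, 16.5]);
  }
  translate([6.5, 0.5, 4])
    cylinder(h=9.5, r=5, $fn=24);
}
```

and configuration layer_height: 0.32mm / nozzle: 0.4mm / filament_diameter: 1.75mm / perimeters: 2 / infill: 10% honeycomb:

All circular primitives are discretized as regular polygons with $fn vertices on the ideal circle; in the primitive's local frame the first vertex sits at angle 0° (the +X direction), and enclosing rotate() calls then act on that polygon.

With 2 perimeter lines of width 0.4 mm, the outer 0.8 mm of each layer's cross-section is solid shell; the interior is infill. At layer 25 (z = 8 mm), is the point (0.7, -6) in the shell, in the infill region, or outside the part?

outside

At z = 8 mm: the cone is not intersected at this z (z outside [0, 4.5]); the cube at (2, 14) is not intersected at this z (z outside [0, 6]); the cylinder at (5, 11): section is a regular 24-gon, circumradius r=6.5; the 6×4 cube at (2, -2.5) contributes its full rectangle; Taking the first minus the rest: the first operand is absent here, so nothing remains; the cylinder at (6.5, 0.5): section is a regular 24-gon, circumradius r=5; Combining (union): only the r=5 cylinder at (6.5, 0.5) is present, so the union is just that shape — 1 connected region. Overall, the cross-section is a single solid region. The nearest boundary edge runs (2.96, -3.04)→(4.00, -3.83); distance from the point to it = 3.73 mm. The point is not inside any of the regions above, so it lies outside the cross-section (3.73 mm from the nearest boundary).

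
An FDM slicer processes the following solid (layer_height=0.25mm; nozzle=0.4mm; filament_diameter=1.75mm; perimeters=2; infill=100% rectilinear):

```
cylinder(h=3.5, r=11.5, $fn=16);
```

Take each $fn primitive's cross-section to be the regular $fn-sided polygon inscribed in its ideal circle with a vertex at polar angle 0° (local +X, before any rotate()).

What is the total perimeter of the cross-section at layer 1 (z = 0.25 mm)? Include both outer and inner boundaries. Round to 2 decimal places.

At z = 0.25 mm: the r=11.5 cylinder contributes a regular 16-gon of circumradius 11.5 (perimeter = 2·16·11.500·sin(180°/16) = 71.79 mm). Overall, the cross-section is a single solid region. Total boundary length (outer) = 71.79 mm.

71.79 mm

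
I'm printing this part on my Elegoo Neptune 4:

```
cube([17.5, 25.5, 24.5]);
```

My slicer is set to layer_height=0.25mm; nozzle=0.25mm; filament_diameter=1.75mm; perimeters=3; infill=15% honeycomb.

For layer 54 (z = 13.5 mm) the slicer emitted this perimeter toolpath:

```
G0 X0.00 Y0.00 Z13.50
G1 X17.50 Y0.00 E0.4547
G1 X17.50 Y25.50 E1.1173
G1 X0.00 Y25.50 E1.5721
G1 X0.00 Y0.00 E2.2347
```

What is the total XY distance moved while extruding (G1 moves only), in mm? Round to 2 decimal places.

86.00 mm

Sum the Euclidean lengths of each G1 segment: total = 86.00 mm.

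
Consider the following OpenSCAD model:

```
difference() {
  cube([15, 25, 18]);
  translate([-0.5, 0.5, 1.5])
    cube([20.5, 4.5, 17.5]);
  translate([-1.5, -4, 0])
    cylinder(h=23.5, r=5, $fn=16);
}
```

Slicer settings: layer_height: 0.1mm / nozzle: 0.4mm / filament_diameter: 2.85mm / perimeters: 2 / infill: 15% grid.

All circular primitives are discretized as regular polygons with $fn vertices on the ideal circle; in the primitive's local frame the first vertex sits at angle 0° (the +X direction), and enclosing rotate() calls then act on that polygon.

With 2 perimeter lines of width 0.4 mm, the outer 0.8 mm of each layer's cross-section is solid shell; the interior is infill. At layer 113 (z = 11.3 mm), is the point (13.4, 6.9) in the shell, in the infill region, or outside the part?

infill

At z = 11.3 mm: the 15×25 cube contributes its full rectangle; the cube at (-0.5, 0.5) (footprint 20.5×4.5) is included at this height; the r=5 cylinder at (-1.5, -4) gives a regular 16-gon of circumradius 5 (constant along its height); Subtracting the remaining from the first: starting from the 15×25 cube, the 20.5×4.5 cube at (-0.5, 0.5) partially overlaps it — only the 67.50 mm² overlap (of its 92.25 mm²) is removed, clipping the outline; the r=5 cylinder at (-1.5, -4) partially overlaps it — only the 0.48 mm² overlap (of its 76.54 mm²) is removed, clipping the outline — 2 connected regions. Overall, the cross-section has 2 separate islands. The nearest boundary edge runs (15.00, 25.00)→(15.00, 5.00); distance from the point to it = 1.60 mm. (Shell/infill is judged within the island containing the point — the largest one.) The point is inside the cross-section and 1.60 mm from the nearest boundary — more than the 0.8 mm shell width (2 × 0.4), so it's in the infill interior.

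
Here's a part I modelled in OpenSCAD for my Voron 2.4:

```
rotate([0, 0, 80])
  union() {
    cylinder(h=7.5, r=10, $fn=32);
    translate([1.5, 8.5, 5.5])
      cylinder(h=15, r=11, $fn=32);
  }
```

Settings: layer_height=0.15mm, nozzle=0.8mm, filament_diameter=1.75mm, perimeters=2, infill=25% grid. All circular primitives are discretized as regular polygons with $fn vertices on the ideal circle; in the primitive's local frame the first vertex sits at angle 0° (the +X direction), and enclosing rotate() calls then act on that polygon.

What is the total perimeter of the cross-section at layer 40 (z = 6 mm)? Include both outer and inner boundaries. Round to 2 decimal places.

83.81 mm

At z = 6 mm: the r=10 cylinder contributes a regular 32-gon of circumradius 10 (perimeter = 2·32·10.000·sin(180°/32) = 62.73 mm); the cylinder at (1.5, 8.5): section is a regular 32-gon, circumradius r=11 (perimeter = 2·32·11.000·sin(180°/32) = 69.00 mm); Taking the union: the regions partially overlap (shared area 168.21 mm²), so the edge portions inside another operand are dropped and the merged outline is re-measured after clipping — boundary = 83.81 mm; (whole slice rotated 80° about Z — lengths, areas and connectivity unchanged). Overall, the cross-section is a single solid region. Total boundary length (outer) = 83.81 mm.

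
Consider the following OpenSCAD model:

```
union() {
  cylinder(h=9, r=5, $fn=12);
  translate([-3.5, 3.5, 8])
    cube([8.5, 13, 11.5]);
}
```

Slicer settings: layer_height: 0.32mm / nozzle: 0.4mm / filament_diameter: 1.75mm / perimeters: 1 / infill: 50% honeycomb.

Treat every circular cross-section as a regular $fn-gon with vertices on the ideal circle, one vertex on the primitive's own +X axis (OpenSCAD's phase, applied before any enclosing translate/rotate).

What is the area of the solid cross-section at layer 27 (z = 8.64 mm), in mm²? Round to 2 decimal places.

178.99 mm²

At z = 8.64 mm: the cylinder: section is a regular 12-gon, circumradius r=5 (area = (12/2)·5.000²·sin(360°/12) = 75.00 mm²); the cube at (-3.5, 3.5) (footprint 8.5×13) is included at this height (area 110.50 mm²); Merging all regions: the regions partially overlap — summed areas 185.50 mm² minus the doubly-counted overlap 6.51 mm² gives 178.99 mm² — area = 178.99 mm². Overall, the cross-section is a single solid region. Net area = 178.99 mm².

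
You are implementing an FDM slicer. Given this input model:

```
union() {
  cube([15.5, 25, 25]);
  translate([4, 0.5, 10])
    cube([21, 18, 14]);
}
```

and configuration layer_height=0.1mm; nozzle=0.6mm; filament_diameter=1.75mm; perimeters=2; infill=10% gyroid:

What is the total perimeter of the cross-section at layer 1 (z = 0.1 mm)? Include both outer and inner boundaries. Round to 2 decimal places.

81.00 mm

At z = 0.1 mm: the cube is present — its section is the full 15.5×25 rectangle (perimeter 81.00 mm); the cube at (4, 0.5) is not intersected at this z (z outside [10, 24]); Taking the union: only the 15.5×25 cube is present, so the union is just that shape — boundary = 81.00 mm. Overall, the cross-section is a single solid region. Total boundary length (outer) = 81.00 mm.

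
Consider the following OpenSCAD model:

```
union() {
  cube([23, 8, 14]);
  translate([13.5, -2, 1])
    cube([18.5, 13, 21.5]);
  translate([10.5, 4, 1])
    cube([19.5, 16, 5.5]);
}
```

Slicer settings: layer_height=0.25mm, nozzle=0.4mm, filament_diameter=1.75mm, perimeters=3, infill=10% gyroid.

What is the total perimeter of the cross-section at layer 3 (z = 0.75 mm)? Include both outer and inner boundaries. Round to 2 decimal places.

At z = 0.75 mm: the cube (footprint 23×8) is included at this height (perimeter 62.00 mm); the cube at (13.5, -2) is not intersected at this z (z outside [1, 22.5]); the cube at (10.5, 4) is absent (z outside [1, 6.5]); Taking the union: only the 23×8 cube is present, so the union is just that shape — boundary = 62.00 mm. Overall, the cross-section is a single solid region. Total boundary length (outer) = 62.00 mm.

62.00 mm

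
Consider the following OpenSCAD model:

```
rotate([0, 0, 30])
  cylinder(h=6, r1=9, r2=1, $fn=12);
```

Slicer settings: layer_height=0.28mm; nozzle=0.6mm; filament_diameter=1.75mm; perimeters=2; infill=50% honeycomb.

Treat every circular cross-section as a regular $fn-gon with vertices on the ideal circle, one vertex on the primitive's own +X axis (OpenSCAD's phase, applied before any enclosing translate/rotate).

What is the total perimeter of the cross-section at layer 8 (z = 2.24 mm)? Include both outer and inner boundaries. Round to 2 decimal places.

37.35 mm

At z = 2.24 mm: the cone: at t=0.373 of its height the radius interpolates to r₁+(r₂−r₁)t = 6.013, giving a regular 12-gon of that circumradius (perimeter = 2·12·6.013·sin(180°/12) = 37.35 mm); (rotated 30° about Z; rotation is an isometry so areas/perimeters/island counts are preserved). Overall, the cross-section is a single solid region. Total boundary length (outer) = 37.35 mm.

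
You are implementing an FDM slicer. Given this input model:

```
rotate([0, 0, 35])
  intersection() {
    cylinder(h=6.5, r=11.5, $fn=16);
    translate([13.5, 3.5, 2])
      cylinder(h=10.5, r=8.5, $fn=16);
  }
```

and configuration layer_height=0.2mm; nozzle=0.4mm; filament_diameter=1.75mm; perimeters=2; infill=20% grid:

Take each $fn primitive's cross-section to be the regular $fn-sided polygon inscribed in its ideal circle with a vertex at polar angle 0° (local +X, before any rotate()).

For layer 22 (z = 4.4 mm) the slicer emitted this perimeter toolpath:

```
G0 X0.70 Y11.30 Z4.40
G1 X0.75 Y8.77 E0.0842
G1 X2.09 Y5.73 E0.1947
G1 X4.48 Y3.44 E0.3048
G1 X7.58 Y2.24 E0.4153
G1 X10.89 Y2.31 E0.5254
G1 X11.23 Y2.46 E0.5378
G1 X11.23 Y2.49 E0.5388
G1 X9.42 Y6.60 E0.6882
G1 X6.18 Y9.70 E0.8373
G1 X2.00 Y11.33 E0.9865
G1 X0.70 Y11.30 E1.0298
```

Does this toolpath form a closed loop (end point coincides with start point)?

yes

Start point (G0): (0.70, 11.30). End point (last G1): the path returns to the start — closed.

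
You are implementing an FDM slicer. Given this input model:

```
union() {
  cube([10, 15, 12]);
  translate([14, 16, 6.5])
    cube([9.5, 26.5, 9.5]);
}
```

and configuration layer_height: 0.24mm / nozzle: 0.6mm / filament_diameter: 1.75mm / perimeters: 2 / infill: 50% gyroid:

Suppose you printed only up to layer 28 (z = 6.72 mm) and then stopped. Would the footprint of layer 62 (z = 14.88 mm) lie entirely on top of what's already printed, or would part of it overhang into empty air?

entirely on top

Compare the two slices. At z = 6.72: the cube is present — its section is the full 10×15 rectangle (area 150.00 mm²); the cube at (14, 16) is present — its section is the full 9.5×26.5 rectangle (area 251.75 mm²); Merging all regions: the 2 present regions are separate (no shared area or edge), so areas and boundary lengths simply add and each stays a separate island — area = 401.75 mm². At z = 14.88: the cube is absent (z outside [0, 12]); the 9.5×26.5 cube at (14, 16) contributes its full rectangle (area 251.75 mm²); Merging all regions: only the 9.5×26.5 cube at (14, 16) is present, so the union is just that shape — area = 251.75 mm². Checking containment: the cross-section at z = 14.88 is a subset of the cross-section at z = 6.72.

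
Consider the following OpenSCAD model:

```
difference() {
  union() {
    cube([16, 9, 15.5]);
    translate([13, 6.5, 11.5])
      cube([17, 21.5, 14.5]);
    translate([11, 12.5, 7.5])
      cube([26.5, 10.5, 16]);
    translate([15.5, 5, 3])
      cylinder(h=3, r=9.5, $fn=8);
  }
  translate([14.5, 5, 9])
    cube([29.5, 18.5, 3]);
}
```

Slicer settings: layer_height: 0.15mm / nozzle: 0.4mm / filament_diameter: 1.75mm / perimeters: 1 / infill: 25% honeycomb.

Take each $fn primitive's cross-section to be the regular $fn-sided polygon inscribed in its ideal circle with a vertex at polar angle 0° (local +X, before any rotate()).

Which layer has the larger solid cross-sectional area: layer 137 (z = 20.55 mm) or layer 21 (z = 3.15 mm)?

Layer 137 (z = 20.55): the cube does not reach this height (z outside [0, 15.5]); the cube at (13, 6.5) is present — its section is the full 17×21.5 rectangle (area 365.50 mm²); the 26.5×10.5 cube at (11, 12.5) contributes its full rectangle (area 278.25 mm²); the cylinder at (15.5, 5) does not reach this height (z outside [3, 6]); Merging all regions: the regions partially overlap — summed areas 643.75 mm² minus the doubly-counted overlap 178.50 mm² gives 465.25 mm² — area = 465.25 mm²; the cube at (14.5, 5) does not reach this height (z outside [9, 12]); After the difference (first − rest): none of the subtracted shapes is present at this height, so the result so far is unchanged — area = 465.25 mm². So its area = 465.25 mm². Layer 21 (z = 3.15): the 16×9 cube contributes its full rectangle (area 144.00 mm²); the cube at (13, 6.5) is absent (z outside [11.5, 26]); the cube at (11, 12.5) is not intersected at this z (z outside [7.5, 23.5]); the r=9.5 cylinder at (15.5, 5) contributes a regular 8-gon of circumradius 9.5 (area = (8/2)·9.500²·sin(360°/8) = 255.27 mm²); Taking the union: the regions partially overlap — summed areas 399.27 mm² minus the doubly-counted overlap 81.51 mm² gives 317.76 mm² — area = 317.76 mm²; the cube at (14.5, 5) is absent (z outside [9, 12]); Taking the first minus the rest: none of the subtracted shapes is present at this height, so the result so far is unchanged — area = 317.76 mm². So its area = 317.76 mm². Layer 137 is larger (465.25 vs 317.76 mm²).

layer 137 (z = 20.55 mm)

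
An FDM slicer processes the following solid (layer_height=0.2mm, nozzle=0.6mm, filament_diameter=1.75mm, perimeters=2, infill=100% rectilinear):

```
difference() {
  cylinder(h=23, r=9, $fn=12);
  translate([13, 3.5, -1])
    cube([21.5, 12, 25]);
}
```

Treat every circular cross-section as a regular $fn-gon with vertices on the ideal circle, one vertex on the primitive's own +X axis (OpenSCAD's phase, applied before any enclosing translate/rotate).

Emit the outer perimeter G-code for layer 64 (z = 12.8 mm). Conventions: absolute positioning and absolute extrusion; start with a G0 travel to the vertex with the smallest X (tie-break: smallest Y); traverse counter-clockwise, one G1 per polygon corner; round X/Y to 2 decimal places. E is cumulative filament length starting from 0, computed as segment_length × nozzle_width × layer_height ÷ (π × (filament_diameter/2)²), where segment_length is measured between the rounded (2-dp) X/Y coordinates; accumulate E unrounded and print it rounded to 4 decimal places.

At z = 12.8 mm: the cylinder: section is a regular 12-gon, circumradius r=9; the 21.5×12 cube at (13, 3.5) contributes its full rectangle; After the difference (first − rest): starting from the r=9 cylinder, the 21.5×12 cube at (13, 3.5) misses the remaining region (no effect) — 1 connected region. The outline is a single polygon with 12 vertices. Extrusion per mm of travel: 0.6 × 0.2 / (π × 0.875²) = 0.049890. Accumulating E over each segment gives final E = 2.7884.

G0 X-9.00 Y0.00 Z12.80
G1 X-7.79 Y-4.50 E0.2325
G1 X-4.50 Y-7.79 E0.4646
G1 X0.00 Y-9.00 E0.6971
G1 X4.50 Y-7.79 E0.9296
G1 X7.79 Y-4.50 E1.1617
G1 X9.00 Y0.00 E1.3942
G1 X7.79 Y4.50 E1.6267
G1 X4.50 Y7.79 E1.8588
G1 X0.00 Y9.00 E2.0913
G1 X-4.50 Y7.79 E2.3237
G1 X-7.79 Y4.50 E2.5559
G1 X-9.00 Y0.00 E2.7884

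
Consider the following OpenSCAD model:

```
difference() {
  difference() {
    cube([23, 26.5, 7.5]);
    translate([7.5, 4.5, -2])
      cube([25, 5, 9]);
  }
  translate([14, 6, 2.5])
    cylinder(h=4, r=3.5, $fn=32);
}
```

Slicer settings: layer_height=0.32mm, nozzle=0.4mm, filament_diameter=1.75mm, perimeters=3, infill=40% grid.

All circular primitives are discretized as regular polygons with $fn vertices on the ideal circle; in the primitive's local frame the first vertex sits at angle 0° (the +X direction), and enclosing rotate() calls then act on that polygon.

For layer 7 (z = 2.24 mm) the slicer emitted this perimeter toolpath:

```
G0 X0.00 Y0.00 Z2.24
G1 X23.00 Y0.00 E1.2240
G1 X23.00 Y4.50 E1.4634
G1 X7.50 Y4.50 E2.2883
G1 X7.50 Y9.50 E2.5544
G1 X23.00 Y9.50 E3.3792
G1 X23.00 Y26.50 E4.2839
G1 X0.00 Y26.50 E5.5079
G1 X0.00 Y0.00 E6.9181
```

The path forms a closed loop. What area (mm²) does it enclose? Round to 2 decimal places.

532.00 mm²

Apply the shoelace formula to the sequence of (X, Y) vertices; enclosed area = 532.00 mm².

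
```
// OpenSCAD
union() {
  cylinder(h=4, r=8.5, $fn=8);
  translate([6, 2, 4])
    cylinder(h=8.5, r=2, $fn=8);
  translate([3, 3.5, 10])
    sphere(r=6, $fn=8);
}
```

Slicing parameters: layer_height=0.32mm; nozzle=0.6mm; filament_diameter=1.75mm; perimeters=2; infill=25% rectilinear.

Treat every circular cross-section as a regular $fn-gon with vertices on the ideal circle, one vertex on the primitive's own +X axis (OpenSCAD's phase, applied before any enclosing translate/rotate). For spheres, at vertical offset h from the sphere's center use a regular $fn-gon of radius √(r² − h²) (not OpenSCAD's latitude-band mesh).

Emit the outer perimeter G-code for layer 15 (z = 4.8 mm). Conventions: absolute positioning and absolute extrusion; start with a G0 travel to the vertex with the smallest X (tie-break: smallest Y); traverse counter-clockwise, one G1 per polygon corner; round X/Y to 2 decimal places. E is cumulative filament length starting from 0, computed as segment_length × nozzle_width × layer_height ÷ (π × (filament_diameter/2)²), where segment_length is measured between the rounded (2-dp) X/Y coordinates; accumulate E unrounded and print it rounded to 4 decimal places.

At z = 4.8 mm: the cylinder does not reach this height (z outside [0, 4]); the r=2 cylinder at (6, 2) gives a regular 8-gon of circumradius 2 (constant along its height); the sphere at (3, 3.5): section is a regular 8-gon, circumradius = √(r²−h²) = √(6²−5.2²) = 2.993; Taking the union: the regions partially overlap (shared area 3.12 mm²), so overlapping operands fuse into one piece — 1 connected region. The outline is a single polygon with 14 vertices. Extrusion per mm of travel: 0.6 × 0.32 / (π × 0.875²) = 0.079824. Accumulating E over each segment gives final E = 1.8489.

G0 X0.01 Y3.50 Z4.80
G1 X0.88 Y1.38 E0.1829
G1 X3.00 Y0.51 E0.3658
G1 X4.38 Y1.08 E0.4850
G1 X4.59 Y0.59 E0.5276
G1 X6.00 Y0.00 E0.6496
G1 X7.41 Y0.59 E0.7716
G1 X8.00 Y2.00 E0.8936
G1 X7.41 Y3.41 E1.0156
G1 X6.00 Y4.00 E1.1376
G1 X5.82 Y3.92 E1.1534
G1 X5.12 Y5.62 E1.3001
G1 X3.00 Y6.49 E1.4830
G1 X0.88 Y5.62 E1.6660
G1 X0.01 Y3.50 E1.8489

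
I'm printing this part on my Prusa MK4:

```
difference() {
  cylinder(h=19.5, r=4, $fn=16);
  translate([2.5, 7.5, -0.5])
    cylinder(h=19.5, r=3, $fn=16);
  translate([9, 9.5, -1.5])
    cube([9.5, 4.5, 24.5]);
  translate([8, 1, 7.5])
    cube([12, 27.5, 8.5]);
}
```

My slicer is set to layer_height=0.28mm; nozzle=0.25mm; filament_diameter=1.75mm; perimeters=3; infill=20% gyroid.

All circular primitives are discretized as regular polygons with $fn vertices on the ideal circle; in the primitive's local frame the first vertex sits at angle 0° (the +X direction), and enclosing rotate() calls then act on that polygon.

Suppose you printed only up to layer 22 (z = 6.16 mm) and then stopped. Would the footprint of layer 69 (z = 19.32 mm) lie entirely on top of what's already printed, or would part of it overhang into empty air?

Compare the two slices. At z = 6.16: the cylinder: section is a regular 16-gon, circumradius r=4 (area = (16/2)·4.000²·sin(360°/16) = 48.98 mm²); the r=3 cylinder at (2.5, 7.5) contributes a regular 16-gon of circumradius 3 (area = (16/2)·3.000²·sin(360°/16) = 27.55 mm²); the cube at (9, 9.5) is present — its section is the full 9.5×4.5 rectangle (area 42.75 mm²); the cube at (8, 1) is not intersected at this z (z outside [7.5, 16]); After the difference (first − rest): starting from the r=4 cylinder (48.98 mm²), the r=3 cylinder at (2.5, 7.5) misses the remaining region (no effect); the 9.5×4.5 cube at (9, 9.5) misses the remaining region (no effect) — area = 48.98 mm². At z = 19.32: the r=4 cylinder contributes a regular 16-gon of circumradius 4 (area = (16/2)·4.000²·sin(360°/16) = 48.98 mm²); the cylinder at (2.5, 7.5) is absent (z outside [-0.5, 19]); the cube at (9, 9.5) is present — its section is the full 9.5×4.5 rectangle (area 42.75 mm²); the cube at (8, 1) is absent (z outside [7.5, 16]); Subtracting the remaining from the first: starting from the r=4 cylinder (48.98 mm²), the 9.5×4.5 cube at (9, 9.5) misses the remaining region (no effect) — area = 48.98 mm². Checking containment: the cross-section at z = 19.32 is a subset of the cross-section at z = 6.16.

entirely on top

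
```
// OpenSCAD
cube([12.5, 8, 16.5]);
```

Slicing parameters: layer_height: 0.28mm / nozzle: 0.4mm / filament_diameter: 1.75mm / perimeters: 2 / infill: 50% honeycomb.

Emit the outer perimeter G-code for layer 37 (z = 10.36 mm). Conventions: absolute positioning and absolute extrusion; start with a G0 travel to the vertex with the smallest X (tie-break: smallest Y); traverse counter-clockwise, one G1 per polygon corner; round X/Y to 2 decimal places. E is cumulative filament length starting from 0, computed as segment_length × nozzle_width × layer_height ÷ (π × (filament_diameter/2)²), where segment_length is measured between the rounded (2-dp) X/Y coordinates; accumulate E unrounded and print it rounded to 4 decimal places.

At z = 10.36 mm: the cube is present — its section is the full 12.5×8 rectangle. The outline is a single polygon with 4 vertices. Extrusion per mm of travel: 0.4 × 0.28 / (π × 0.875²) = 0.046564. Accumulating E over each segment gives final E = 1.9091.

G0 X0.00 Y0.00 Z10.36
G1 X12.50 Y0.00 E0.5821
G1 X12.50 Y8.00 E0.9546
G1 X0.00 Y8.00 E1.5366
G1 X0.00 Y0.00 E1.9091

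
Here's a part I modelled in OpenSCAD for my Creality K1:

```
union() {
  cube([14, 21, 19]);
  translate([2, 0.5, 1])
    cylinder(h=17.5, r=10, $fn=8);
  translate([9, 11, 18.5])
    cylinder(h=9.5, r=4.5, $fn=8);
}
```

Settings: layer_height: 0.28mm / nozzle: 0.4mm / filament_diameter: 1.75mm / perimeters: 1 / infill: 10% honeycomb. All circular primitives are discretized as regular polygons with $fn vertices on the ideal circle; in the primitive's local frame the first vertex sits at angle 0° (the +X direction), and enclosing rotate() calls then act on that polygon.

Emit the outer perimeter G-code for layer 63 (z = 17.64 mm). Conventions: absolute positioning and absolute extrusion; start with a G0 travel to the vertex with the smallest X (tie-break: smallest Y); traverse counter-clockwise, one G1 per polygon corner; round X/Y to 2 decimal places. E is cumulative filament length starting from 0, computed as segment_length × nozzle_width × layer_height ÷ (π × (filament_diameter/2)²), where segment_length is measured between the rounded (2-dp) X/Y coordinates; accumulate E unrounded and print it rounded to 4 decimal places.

At z = 17.64 mm: the cube (footprint 14×21) is included at this height; the cylinder at (2, 0.5): section is a regular 8-gon, circumradius r=10; the cylinder at (9, 11) is not intersected at this z (z outside [18.5, 28]); Combining (union): the regions partially overlap (shared area 95.83 mm²), so overlapping operands fuse into one piece — 1 connected region. The outline is a single polygon with 10 vertices. Extrusion per mm of travel: 0.4 × 0.28 / (π × 0.875²) = 0.046564. Accumulating E over each segment gives final E = 4.2723.

G0 X-8.00 Y0.50 Z17.64
G1 X-5.07 Y-6.57 E0.3564
G1 X2.00 Y-9.50 E0.7127
G1 X9.07 Y-6.57 E1.0691
G1 X11.79 Y0.00 E1.4002
G1 X14.00 Y0.00 E1.5031
G1 X14.00 Y21.00 E2.4809
G1 X0.00 Y21.00 E3.1328
G1 X0.00 Y9.67 E3.6604
G1 X-5.07 Y7.57 E3.9159
G1 X-8.00 Y0.50 E4.2723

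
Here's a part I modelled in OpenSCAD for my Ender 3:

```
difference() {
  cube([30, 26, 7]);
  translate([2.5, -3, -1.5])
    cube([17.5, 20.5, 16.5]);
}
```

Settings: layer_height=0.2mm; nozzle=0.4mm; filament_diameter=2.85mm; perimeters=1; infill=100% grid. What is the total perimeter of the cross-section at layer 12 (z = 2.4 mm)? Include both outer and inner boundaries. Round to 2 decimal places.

At z = 2.4 mm: the cube (footprint 30×26) is included at this height (perimeter 112.00 mm); the cube at (2.5, -3) is present — its section is the full 17.5×20.5 rectangle (perimeter 76.00 mm); Taking the first minus the rest: starting from the 30×26 cube, the 17.5×20.5 cube at (2.5, -3) partially overlaps it — only the 306.25 mm² overlap (of its 358.75 mm²) is removed, clipping the outline — boundary = 147.00 mm. Overall, the cross-section is a single solid region. Total boundary length (outer) = 147.00 mm.

147.00 mm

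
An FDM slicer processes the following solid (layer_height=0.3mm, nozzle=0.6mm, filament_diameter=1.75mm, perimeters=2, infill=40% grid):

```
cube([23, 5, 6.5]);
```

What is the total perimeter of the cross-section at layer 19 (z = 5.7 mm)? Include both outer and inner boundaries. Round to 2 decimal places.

At z = 5.7 mm: the cube (footprint 23×5) is included at this height (perimeter 56.00 mm). Overall, the cross-section is a single solid region. Total boundary length (outer) = 56.00 mm.

56.00 mm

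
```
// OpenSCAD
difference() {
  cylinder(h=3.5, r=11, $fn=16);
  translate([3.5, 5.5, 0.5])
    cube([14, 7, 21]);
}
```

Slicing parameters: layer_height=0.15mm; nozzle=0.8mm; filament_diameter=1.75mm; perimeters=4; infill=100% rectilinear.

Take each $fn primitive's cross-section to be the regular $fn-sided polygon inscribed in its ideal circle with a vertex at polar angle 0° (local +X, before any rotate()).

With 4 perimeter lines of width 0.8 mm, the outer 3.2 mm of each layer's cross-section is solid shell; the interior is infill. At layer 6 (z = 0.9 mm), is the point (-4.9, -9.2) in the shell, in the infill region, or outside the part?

shell

At z = 0.9 mm: the r=11 cylinder contributes a regular 16-gon of circumradius 11; the cube at (3.5, 5.5) is present — its section is the full 14×7 rectangle; After the difference (first − rest): starting from the r=11 cylinder, the 14×7 cube at (3.5, 5.5) partially overlaps it — only the 17.48 mm² overlap (of its 98.00 mm²) is removed, clipping the outline — 1 connected region. Overall, the cross-section is a single solid region. The nearest boundary edge runs (-4.21, -10.16)→(-7.78, -7.78); distance from the point to it = 0.42 mm. The point is inside the cross-section, 0.42 mm from the nearest boundary — within the 3.2 mm shell band (4 × 0.8).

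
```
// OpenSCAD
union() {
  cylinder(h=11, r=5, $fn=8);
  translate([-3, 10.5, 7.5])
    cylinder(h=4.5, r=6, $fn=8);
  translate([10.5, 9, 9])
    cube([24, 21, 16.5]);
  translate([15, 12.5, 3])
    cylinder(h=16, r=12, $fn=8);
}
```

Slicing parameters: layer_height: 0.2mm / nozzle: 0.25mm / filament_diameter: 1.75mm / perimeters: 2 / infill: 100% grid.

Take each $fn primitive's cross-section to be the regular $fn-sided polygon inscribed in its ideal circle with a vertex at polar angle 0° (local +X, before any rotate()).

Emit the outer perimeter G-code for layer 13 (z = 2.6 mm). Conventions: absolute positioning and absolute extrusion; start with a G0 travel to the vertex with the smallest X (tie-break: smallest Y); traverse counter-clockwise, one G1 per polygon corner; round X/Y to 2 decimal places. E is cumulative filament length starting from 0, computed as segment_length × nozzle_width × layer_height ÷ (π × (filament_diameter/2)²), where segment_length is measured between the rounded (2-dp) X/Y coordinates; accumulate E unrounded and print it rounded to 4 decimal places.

At z = 2.6 mm: the cylinder: section is a regular 8-gon, circumradius r=5; the cylinder at (-3, 10.5) does not reach this height (z outside [7.5, 12]); the cube at (10.5, 9) is not intersected at this z (z outside [9, 25.5]); the cylinder at (15, 12.5) is not intersected at this z (z outside [3, 19]); Merging all regions: only the r=5 cylinder is present, so the union is just that shape — 1 connected region. The outline is a single polygon with 8 vertices. Extrusion per mm of travel: 0.25 × 0.2 / (π × 0.875²) = 0.020788. Accumulating E over each segment gives final E = 0.6368.

G0 X-5.00 Y0.00 Z2.60
G1 X-3.54 Y-3.54 E0.0796
G1 X0.00 Y-5.00 E0.1592
G1 X3.54 Y-3.54 E0.2388
G1 X5.00 Y0.00 E0.3184
G1 X3.54 Y3.54 E0.3980
G1 X0.00 Y5.00 E0.4776
G1 X-3.54 Y3.54 E0.5572
G1 X-5.00 Y0.00 E0.6368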